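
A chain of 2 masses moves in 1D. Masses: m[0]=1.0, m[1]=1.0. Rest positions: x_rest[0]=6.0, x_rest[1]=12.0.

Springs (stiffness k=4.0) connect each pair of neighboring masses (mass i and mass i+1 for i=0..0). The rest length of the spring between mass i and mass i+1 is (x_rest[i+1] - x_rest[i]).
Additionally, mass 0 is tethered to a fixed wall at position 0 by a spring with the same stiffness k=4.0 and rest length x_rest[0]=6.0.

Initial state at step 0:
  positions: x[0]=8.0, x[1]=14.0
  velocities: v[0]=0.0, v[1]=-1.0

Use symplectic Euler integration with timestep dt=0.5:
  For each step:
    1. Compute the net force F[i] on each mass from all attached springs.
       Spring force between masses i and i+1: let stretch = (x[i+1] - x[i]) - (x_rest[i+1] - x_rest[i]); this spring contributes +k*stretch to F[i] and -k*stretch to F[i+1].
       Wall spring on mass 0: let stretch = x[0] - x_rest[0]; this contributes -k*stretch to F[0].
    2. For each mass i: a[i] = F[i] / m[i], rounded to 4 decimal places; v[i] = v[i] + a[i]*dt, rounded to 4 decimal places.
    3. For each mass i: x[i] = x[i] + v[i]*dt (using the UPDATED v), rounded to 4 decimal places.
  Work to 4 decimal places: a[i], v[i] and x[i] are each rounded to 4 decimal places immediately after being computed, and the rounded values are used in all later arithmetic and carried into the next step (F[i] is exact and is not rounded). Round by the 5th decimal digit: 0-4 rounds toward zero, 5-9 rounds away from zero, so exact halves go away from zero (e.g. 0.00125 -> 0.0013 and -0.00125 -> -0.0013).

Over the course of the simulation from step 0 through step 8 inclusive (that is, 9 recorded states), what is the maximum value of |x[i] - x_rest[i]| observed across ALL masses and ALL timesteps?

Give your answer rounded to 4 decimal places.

Step 0: x=[8.0000 14.0000] v=[0.0000 -1.0000]
Step 1: x=[6.0000 13.5000] v=[-4.0000 -1.0000]
Step 2: x=[5.5000 11.5000] v=[-1.0000 -4.0000]
Step 3: x=[5.5000 9.5000] v=[0.0000 -4.0000]
Step 4: x=[4.0000 9.5000] v=[-3.0000 0.0000]
Step 5: x=[4.0000 10.0000] v=[0.0000 1.0000]
Step 6: x=[6.0000 10.5000] v=[4.0000 1.0000]
Step 7: x=[6.5000 12.5000] v=[1.0000 4.0000]
Step 8: x=[6.5000 14.5000] v=[0.0000 4.0000]
Max displacement = 2.5000

Answer: 2.5000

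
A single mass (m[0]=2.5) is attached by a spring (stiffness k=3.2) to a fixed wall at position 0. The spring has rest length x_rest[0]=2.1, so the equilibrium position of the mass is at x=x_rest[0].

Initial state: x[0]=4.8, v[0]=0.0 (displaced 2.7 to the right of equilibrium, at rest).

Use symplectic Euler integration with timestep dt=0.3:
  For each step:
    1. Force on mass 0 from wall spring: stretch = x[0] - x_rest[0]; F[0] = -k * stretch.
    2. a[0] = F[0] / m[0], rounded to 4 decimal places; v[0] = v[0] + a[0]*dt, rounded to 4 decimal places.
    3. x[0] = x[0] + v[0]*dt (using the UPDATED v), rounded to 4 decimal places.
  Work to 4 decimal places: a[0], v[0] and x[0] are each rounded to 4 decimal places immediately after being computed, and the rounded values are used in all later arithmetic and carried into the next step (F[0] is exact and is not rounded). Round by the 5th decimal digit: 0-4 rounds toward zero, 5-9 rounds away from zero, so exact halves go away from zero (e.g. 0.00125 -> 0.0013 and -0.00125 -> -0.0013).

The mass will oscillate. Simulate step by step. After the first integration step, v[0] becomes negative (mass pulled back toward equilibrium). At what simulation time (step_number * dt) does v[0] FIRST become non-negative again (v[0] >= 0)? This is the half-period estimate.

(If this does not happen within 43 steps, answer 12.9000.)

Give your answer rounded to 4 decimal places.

Answer: 3.0000

Derivation:
Step 0: x=[4.8000] v=[0.0000]
Step 1: x=[4.4890] v=[-1.0368]
Step 2: x=[3.9027] v=[-1.9542]
Step 3: x=[3.1088] v=[-2.6465]
Step 4: x=[2.1986] v=[-3.0339]
Step 5: x=[1.2771] v=[-3.0718]
Step 6: x=[0.4504] v=[-2.7558]
Step 7: x=[-0.1863] v=[-2.1224]
Step 8: x=[-0.5597] v=[-1.2445]
Step 9: x=[-0.6267] v=[-0.2232]
Step 10: x=[-0.3795] v=[0.8239]
First v>=0 after going negative at step 10, time=3.0000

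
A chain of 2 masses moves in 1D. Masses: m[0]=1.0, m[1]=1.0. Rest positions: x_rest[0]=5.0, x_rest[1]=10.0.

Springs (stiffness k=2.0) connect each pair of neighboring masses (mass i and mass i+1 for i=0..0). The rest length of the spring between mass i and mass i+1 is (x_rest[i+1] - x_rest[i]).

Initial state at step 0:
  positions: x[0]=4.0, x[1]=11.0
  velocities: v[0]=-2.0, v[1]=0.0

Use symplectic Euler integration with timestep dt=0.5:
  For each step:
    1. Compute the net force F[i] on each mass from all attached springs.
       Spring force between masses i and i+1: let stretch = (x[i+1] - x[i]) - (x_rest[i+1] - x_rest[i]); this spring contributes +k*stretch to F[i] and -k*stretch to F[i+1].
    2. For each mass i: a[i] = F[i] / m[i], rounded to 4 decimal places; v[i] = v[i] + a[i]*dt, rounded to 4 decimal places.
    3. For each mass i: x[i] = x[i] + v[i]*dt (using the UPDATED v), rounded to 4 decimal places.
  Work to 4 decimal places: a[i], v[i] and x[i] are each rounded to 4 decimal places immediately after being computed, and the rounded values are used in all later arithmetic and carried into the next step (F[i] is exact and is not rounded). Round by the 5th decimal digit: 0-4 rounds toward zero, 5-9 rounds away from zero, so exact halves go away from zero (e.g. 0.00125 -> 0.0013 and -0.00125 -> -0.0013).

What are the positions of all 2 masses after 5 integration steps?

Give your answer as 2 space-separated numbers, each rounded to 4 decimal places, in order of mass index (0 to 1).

Answer: 2.0000 8.0000

Derivation:
Step 0: x=[4.0000 11.0000] v=[-2.0000 0.0000]
Step 1: x=[4.0000 10.0000] v=[0.0000 -2.0000]
Step 2: x=[4.5000 8.5000] v=[1.0000 -3.0000]
Step 3: x=[4.5000 7.5000] v=[0.0000 -2.0000]
Step 4: x=[3.5000 7.5000] v=[-2.0000 0.0000]
Step 5: x=[2.0000 8.0000] v=[-3.0000 1.0000]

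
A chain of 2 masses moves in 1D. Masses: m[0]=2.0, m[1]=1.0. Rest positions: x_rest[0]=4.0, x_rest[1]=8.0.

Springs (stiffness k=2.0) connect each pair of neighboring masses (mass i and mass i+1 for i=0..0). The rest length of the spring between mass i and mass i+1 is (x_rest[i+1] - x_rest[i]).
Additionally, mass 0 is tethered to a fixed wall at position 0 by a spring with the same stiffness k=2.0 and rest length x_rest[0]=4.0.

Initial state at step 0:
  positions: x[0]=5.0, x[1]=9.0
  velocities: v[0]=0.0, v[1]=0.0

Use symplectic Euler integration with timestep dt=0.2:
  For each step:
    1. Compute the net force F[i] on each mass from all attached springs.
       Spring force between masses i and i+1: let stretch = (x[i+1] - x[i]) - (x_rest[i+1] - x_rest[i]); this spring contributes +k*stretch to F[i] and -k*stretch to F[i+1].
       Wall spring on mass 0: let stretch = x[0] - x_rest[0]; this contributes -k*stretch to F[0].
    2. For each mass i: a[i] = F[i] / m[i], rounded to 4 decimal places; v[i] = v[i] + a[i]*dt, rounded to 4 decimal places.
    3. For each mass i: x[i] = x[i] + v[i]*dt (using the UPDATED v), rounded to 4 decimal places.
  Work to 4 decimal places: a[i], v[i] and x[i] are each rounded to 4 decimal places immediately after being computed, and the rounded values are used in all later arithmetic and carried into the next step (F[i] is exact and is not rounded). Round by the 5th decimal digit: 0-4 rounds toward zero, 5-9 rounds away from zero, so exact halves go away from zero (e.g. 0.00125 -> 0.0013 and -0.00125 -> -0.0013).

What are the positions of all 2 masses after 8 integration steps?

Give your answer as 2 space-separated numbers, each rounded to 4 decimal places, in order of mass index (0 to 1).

Step 0: x=[5.0000 9.0000] v=[0.0000 0.0000]
Step 1: x=[4.9600 9.0000] v=[-0.2000 0.0000]
Step 2: x=[4.8832 8.9968] v=[-0.3840 -0.0160]
Step 3: x=[4.7756 8.9845] v=[-0.5379 -0.0614]
Step 4: x=[4.6454 8.9555] v=[-0.6512 -0.1450]
Step 5: x=[4.5017 8.9017] v=[-0.7183 -0.2690]
Step 6: x=[4.3540 8.8159] v=[-0.7386 -0.4290]
Step 7: x=[4.2106 8.6931] v=[-0.7170 -0.6138]
Step 8: x=[4.0781 8.5317] v=[-0.6626 -0.8068]

Answer: 4.0781 8.5317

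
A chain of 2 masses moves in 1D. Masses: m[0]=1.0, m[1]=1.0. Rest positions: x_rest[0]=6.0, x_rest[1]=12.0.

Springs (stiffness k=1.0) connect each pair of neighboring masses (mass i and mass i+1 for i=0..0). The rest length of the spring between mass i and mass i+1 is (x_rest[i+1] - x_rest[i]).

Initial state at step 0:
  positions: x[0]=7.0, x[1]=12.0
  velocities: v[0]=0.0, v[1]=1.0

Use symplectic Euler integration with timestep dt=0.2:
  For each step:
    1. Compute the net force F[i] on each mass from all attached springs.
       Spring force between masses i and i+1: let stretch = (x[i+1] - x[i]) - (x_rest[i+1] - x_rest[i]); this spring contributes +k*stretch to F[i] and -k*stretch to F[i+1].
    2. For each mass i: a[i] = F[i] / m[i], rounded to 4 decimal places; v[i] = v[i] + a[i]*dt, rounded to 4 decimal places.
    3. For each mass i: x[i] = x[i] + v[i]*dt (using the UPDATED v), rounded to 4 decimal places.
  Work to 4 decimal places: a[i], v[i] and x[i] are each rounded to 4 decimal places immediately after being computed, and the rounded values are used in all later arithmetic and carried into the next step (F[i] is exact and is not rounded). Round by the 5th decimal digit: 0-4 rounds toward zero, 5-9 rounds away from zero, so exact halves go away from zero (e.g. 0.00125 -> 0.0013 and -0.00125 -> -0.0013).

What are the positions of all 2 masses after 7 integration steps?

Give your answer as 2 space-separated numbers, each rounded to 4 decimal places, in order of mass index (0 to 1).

Answer: 6.6059 13.7941

Derivation:
Step 0: x=[7.0000 12.0000] v=[0.0000 1.0000]
Step 1: x=[6.9600 12.2400] v=[-0.2000 1.2000]
Step 2: x=[6.8912 12.5088] v=[-0.3440 1.3440]
Step 3: x=[6.8071 12.7929] v=[-0.4205 1.4205]
Step 4: x=[6.7224 13.0776] v=[-0.4233 1.4233]
Step 5: x=[6.6519 13.3481] v=[-0.3523 1.3523]
Step 6: x=[6.6093 13.5907] v=[-0.2131 1.2131]
Step 7: x=[6.6059 13.7941] v=[-0.0168 1.0168]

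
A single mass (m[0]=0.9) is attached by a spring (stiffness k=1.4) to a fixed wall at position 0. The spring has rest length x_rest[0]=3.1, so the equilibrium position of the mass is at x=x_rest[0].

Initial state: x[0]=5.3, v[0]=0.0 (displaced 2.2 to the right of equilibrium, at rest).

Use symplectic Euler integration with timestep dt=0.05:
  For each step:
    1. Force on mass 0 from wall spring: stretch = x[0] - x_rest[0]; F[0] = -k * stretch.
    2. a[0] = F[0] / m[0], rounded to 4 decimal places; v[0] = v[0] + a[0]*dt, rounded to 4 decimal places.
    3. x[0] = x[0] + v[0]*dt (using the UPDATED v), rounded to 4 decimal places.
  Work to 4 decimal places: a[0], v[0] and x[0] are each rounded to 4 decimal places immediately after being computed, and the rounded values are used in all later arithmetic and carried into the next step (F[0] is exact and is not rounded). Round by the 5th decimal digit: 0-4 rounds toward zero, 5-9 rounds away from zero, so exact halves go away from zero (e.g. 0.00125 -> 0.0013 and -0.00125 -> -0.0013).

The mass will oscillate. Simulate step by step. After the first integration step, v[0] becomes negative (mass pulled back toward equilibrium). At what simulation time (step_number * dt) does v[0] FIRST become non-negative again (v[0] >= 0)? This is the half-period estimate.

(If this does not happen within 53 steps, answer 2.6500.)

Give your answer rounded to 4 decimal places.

Step 0: x=[5.3000] v=[0.0000]
Step 1: x=[5.2914] v=[-0.1711]
Step 2: x=[5.2743] v=[-0.3415]
Step 3: x=[5.2488] v=[-0.5106]
Step 4: x=[5.2149] v=[-0.6777]
Step 5: x=[5.1728] v=[-0.8422]
Step 6: x=[5.1226] v=[-1.0034]
Step 7: x=[5.0646] v=[-1.1607]
Step 8: x=[4.9989] v=[-1.3135]
Step 9: x=[4.9258] v=[-1.4612]
Step 10: x=[4.8456] v=[-1.6032]
Step 11: x=[4.7587] v=[-1.7390]
Step 12: x=[4.6653] v=[-1.8680]
Step 13: x=[4.5658] v=[-1.9897]
Step 14: x=[4.4606] v=[-2.1037]
Step 15: x=[4.3501] v=[-2.2095]
Step 16: x=[4.2348] v=[-2.3067]
Step 17: x=[4.1151] v=[-2.3950]
Step 18: x=[3.9914] v=[-2.4740]
Step 19: x=[3.8642] v=[-2.5433]
Step 20: x=[3.7341] v=[-2.6027]
Step 21: x=[3.6015] v=[-2.6520]
Step 22: x=[3.4670] v=[-2.6910]
Step 23: x=[3.3310] v=[-2.7195]
Step 24: x=[3.1941] v=[-2.7375]
Step 25: x=[3.0569] v=[-2.7448]
Step 26: x=[2.9198] v=[-2.7415]
Step 27: x=[2.7834] v=[-2.7275]
Step 28: x=[2.6483] v=[-2.7029]
Step 29: x=[2.5149] v=[-2.6678]
Step 30: x=[2.3838] v=[-2.6223]
Step 31: x=[2.2555] v=[-2.5666]
Step 32: x=[2.1305] v=[-2.5009]
Step 33: x=[2.0092] v=[-2.4255]
Step 34: x=[1.8922] v=[-2.3407]
Step 35: x=[1.7799] v=[-2.2468]
Step 36: x=[1.6727] v=[-2.1441]
Step 37: x=[1.5710] v=[-2.0331]
Step 38: x=[1.4753] v=[-1.9142]
Step 39: x=[1.3859] v=[-1.7878]
Step 40: x=[1.3032] v=[-1.6545]
Step 41: x=[1.2275] v=[-1.5148]
Step 42: x=[1.1590] v=[-1.3692]
Step 43: x=[1.0981] v=[-1.2182]
Step 44: x=[1.0450] v=[-1.0625]
Step 45: x=[0.9999] v=[-0.9027]
Step 46: x=[0.9629] v=[-0.7394]
Step 47: x=[0.9342] v=[-0.5732]
Step 48: x=[0.9140] v=[-0.4048]
Step 49: x=[0.9023] v=[-0.2348]
Step 50: x=[0.8991] v=[-0.0639]
Step 51: x=[0.9045] v=[0.1073]
First v>=0 after going negative at step 51, time=2.5500

Answer: 2.5500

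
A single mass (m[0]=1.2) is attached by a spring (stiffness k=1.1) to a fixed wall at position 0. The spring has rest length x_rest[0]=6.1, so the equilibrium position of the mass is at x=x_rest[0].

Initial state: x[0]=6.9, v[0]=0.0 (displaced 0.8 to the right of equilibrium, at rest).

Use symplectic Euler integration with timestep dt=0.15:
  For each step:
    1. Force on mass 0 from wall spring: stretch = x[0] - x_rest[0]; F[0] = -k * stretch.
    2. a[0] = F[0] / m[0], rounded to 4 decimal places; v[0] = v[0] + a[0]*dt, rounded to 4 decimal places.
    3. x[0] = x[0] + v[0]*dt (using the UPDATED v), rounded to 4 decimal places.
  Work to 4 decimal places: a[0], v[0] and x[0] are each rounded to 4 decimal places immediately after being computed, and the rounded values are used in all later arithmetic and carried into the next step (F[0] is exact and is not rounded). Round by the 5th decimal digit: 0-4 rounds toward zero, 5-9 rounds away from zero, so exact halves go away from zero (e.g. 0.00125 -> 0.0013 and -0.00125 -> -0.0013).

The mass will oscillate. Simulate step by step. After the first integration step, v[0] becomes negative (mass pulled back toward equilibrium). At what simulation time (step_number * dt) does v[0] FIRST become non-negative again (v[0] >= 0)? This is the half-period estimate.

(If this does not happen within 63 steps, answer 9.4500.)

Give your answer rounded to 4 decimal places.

Step 0: x=[6.9000] v=[0.0000]
Step 1: x=[6.8835] v=[-0.1100]
Step 2: x=[6.8508] v=[-0.2177]
Step 3: x=[6.8027] v=[-0.3209]
Step 4: x=[6.7401] v=[-0.4175]
Step 5: x=[6.6643] v=[-0.5055]
Step 6: x=[6.5768] v=[-0.5831]
Step 7: x=[6.4795] v=[-0.6487]
Step 8: x=[6.3744] v=[-0.7009]
Step 9: x=[6.2636] v=[-0.7386]
Step 10: x=[6.1494] v=[-0.7611]
Step 11: x=[6.0342] v=[-0.7679]
Step 12: x=[5.9204] v=[-0.7589]
Step 13: x=[5.8103] v=[-0.7342]
Step 14: x=[5.7061] v=[-0.6944]
Step 15: x=[5.6101] v=[-0.6402]
Step 16: x=[5.5242] v=[-0.5728]
Step 17: x=[5.4502] v=[-0.4936]
Step 18: x=[5.3896] v=[-0.4042]
Step 19: x=[5.3436] v=[-0.3065]
Step 20: x=[5.3132] v=[-0.2025]
Step 21: x=[5.2991] v=[-0.0943]
Step 22: x=[5.3015] v=[0.0158]
First v>=0 after going negative at step 22, time=3.3000

Answer: 3.3000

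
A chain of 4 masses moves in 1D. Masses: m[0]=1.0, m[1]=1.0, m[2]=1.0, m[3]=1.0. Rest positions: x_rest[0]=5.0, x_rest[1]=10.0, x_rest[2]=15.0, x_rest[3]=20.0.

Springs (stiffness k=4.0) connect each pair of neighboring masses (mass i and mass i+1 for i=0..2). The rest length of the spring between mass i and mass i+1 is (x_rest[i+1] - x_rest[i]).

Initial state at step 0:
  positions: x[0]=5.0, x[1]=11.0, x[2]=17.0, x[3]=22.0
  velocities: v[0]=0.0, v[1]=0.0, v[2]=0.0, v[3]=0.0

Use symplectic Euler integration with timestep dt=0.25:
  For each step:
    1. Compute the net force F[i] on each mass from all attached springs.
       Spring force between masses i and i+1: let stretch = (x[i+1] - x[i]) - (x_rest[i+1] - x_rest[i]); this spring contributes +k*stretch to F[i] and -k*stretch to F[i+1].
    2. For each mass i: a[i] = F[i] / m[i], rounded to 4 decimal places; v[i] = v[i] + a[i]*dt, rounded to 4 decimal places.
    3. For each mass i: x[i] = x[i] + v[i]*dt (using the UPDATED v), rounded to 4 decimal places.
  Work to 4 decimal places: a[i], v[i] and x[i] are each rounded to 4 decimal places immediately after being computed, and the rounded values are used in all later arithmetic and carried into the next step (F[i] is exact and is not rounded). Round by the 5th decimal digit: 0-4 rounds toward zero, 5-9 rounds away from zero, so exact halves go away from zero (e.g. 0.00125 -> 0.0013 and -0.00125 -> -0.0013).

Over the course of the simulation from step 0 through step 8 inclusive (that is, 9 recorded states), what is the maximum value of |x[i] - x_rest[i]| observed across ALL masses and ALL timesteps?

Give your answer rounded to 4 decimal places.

Step 0: x=[5.0000 11.0000 17.0000 22.0000] v=[0.0000 0.0000 0.0000 0.0000]
Step 1: x=[5.2500 11.0000 16.7500 22.0000] v=[1.0000 0.0000 -1.0000 0.0000]
Step 2: x=[5.6875 11.0000 16.3750 21.9375] v=[1.7500 0.0000 -1.5000 -0.2500]
Step 3: x=[6.2031 11.0156 16.0469 21.7344] v=[2.0625 0.0625 -1.3125 -0.8125]
Step 4: x=[6.6719 11.0859 15.8828 21.3594] v=[1.8750 0.2813 -0.6563 -1.5000]
Step 5: x=[6.9942 11.2520 15.8887 20.8653] v=[1.2890 0.6642 0.0234 -1.9766]
Step 6: x=[7.1309 11.5128 15.9795 20.3770] v=[0.5468 1.0431 0.3633 -1.9532]
Step 7: x=[7.1131 11.7948 16.0530 20.0393] v=[-0.0713 1.1279 0.2941 -1.3507]
Step 8: x=[7.0157 11.9709 16.0586 19.9551] v=[-0.3896 0.7044 0.0222 -0.3370]
Max displacement = 2.1309

Answer: 2.1309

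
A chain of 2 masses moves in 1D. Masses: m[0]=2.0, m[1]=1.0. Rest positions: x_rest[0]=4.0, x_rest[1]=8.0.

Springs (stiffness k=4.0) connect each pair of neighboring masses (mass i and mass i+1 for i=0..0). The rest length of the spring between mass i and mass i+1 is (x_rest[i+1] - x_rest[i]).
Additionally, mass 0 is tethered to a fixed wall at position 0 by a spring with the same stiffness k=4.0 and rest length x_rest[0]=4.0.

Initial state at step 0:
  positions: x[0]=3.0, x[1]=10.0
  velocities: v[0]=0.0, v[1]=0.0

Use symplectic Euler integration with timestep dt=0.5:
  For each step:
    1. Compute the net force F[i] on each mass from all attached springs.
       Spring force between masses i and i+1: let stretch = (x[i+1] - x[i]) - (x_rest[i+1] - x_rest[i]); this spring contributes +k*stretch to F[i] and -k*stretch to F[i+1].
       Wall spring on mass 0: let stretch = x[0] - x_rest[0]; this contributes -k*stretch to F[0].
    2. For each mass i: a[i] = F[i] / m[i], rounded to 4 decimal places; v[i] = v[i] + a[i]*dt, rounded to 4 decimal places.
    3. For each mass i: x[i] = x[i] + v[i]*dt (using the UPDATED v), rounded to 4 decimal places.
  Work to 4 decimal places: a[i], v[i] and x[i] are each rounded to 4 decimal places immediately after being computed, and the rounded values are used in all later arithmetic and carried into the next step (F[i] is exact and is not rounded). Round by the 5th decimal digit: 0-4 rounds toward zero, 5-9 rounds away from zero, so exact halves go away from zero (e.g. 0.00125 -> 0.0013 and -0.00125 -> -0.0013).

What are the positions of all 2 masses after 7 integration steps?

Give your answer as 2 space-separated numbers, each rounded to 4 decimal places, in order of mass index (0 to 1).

Answer: 4.3750 7.1250

Derivation:
Step 0: x=[3.0000 10.0000] v=[0.0000 0.0000]
Step 1: x=[5.0000 7.0000] v=[4.0000 -6.0000]
Step 2: x=[5.5000 6.0000] v=[1.0000 -2.0000]
Step 3: x=[3.5000 8.5000] v=[-4.0000 5.0000]
Step 4: x=[2.2500 10.0000] v=[-2.5000 3.0000]
Step 5: x=[3.7500 7.7500] v=[3.0000 -4.5000]
Step 6: x=[5.3750 5.5000] v=[3.2500 -4.5000]
Step 7: x=[4.3750 7.1250] v=[-2.0000 3.2500]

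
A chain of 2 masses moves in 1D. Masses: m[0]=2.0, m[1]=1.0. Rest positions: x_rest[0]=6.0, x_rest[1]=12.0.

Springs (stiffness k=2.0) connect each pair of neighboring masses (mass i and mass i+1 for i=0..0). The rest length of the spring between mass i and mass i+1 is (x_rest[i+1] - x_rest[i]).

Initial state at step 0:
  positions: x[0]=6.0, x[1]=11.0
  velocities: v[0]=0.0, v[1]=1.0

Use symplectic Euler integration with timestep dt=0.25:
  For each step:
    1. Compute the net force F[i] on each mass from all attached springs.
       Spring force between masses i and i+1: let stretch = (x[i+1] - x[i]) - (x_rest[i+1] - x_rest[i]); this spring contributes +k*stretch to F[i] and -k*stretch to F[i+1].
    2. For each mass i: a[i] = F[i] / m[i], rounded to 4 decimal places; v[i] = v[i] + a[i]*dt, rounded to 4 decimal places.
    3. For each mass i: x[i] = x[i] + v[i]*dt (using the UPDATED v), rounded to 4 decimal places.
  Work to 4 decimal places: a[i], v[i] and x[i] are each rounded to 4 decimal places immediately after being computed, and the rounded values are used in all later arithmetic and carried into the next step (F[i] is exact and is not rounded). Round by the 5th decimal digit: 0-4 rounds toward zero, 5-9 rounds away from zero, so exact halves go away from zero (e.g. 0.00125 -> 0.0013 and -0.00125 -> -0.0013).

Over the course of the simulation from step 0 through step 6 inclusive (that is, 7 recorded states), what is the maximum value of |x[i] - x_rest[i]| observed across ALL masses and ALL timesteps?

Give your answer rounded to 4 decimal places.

Step 0: x=[6.0000 11.0000] v=[0.0000 1.0000]
Step 1: x=[5.9375 11.3750] v=[-0.2500 1.5000]
Step 2: x=[5.8399 11.8203] v=[-0.3906 1.7813]
Step 3: x=[5.7410 12.2681] v=[-0.3955 1.7911]
Step 4: x=[5.6751 12.6500] v=[-0.2637 1.5276]
Step 5: x=[5.6701 12.9101] v=[-0.0200 1.0402]
Step 6: x=[5.7426 13.0152] v=[0.2900 0.4202]
Max displacement = 1.0152

Answer: 1.0152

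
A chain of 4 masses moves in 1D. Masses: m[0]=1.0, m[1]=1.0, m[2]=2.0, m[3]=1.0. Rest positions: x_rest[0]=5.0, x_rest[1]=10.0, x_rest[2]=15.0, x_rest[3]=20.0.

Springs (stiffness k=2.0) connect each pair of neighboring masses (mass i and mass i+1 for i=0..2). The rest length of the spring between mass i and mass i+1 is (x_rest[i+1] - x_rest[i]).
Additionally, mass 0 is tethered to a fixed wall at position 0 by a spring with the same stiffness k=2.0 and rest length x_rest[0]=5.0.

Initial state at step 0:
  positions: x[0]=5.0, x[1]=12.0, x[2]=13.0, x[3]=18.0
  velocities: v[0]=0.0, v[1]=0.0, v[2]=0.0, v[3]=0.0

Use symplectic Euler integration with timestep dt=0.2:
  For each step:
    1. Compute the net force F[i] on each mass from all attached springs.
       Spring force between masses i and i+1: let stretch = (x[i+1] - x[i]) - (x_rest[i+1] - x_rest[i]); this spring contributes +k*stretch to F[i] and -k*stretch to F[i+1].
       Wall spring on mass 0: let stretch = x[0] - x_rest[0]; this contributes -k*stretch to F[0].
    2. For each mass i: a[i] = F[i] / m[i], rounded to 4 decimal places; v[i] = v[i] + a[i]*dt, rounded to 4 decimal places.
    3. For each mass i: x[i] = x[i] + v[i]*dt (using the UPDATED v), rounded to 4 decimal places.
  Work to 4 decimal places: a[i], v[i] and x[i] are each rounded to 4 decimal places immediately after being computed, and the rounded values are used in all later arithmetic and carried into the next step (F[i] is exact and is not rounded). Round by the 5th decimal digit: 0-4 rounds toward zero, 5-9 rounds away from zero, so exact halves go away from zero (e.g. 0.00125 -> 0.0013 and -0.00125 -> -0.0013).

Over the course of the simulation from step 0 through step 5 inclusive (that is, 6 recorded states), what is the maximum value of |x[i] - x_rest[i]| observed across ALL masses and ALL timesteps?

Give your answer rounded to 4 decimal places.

Answer: 2.2382

Derivation:
Step 0: x=[5.0000 12.0000 13.0000 18.0000] v=[0.0000 0.0000 0.0000 0.0000]
Step 1: x=[5.1600 11.5200 13.1600 18.0000] v=[0.8000 -2.4000 0.8000 0.0000]
Step 2: x=[5.4160 10.6624 13.4480 18.0128] v=[1.2800 -4.2880 1.4400 0.0640]
Step 3: x=[5.6584 9.6079 13.8072 18.0604] v=[1.2122 -5.2723 1.7958 0.2381]
Step 4: x=[5.7641 8.5734 14.1685 18.1678] v=[0.5286 -5.1724 1.8066 0.5368]
Step 5: x=[5.6334 7.7618 14.4660 18.3552] v=[-0.6533 -4.0581 1.4874 0.9371]
Max displacement = 2.2382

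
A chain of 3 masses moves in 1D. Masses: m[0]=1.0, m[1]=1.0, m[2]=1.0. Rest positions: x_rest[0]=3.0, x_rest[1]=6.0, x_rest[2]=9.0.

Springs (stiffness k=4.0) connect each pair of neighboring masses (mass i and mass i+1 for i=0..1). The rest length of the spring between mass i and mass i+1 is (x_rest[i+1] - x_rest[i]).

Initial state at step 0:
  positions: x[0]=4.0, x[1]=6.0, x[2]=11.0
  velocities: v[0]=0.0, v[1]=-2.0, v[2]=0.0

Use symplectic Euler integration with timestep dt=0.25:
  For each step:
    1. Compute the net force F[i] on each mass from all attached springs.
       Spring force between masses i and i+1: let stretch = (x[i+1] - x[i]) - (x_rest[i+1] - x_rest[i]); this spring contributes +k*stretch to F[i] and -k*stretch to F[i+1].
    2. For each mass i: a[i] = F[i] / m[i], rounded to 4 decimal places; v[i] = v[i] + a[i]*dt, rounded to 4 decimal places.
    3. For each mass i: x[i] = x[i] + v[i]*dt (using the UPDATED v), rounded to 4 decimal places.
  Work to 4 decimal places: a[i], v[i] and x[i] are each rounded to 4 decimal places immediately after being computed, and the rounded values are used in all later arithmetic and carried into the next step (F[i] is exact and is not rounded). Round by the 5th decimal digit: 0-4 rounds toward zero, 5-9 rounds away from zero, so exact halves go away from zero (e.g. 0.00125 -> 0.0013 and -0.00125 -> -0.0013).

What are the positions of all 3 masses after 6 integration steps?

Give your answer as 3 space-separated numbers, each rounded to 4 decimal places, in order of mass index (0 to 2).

Step 0: x=[4.0000 6.0000 11.0000] v=[0.0000 -2.0000 0.0000]
Step 1: x=[3.7500 6.2500 10.5000] v=[-1.0000 1.0000 -2.0000]
Step 2: x=[3.3750 6.9375 9.6875] v=[-1.5000 2.7500 -3.2500]
Step 3: x=[3.1406 7.4219 8.9375] v=[-0.9375 1.9375 -3.0000]
Step 4: x=[3.2266 7.2149 8.5586] v=[0.3438 -0.8282 -1.5156]
Step 5: x=[3.5596 6.3467 8.5938] v=[1.3321 -3.4728 0.1407]
Step 6: x=[3.8394 5.3435 8.8172] v=[1.1192 -4.0128 0.8936]

Answer: 3.8394 5.3435 8.8172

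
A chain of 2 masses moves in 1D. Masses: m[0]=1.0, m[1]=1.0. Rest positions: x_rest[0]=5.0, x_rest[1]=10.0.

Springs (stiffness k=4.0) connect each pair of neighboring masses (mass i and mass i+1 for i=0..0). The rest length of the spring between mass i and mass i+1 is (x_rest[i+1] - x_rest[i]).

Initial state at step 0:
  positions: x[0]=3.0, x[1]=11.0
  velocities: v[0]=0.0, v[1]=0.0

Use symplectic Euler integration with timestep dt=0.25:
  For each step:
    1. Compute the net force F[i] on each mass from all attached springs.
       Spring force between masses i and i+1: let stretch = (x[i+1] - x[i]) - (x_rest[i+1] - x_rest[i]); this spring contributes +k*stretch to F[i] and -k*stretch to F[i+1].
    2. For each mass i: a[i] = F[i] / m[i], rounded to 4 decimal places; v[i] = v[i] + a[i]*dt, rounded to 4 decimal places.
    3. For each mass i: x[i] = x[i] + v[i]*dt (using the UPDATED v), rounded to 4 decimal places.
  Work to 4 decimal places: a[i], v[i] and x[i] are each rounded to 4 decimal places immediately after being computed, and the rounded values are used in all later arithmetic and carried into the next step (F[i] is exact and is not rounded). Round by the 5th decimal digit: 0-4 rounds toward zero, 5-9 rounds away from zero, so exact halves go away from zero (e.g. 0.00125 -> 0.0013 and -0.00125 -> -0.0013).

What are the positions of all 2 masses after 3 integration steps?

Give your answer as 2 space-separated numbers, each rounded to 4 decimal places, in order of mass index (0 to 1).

Step 0: x=[3.0000 11.0000] v=[0.0000 0.0000]
Step 1: x=[3.7500 10.2500] v=[3.0000 -3.0000]
Step 2: x=[4.8750 9.1250] v=[4.5000 -4.5000]
Step 3: x=[5.8125 8.1875] v=[3.7500 -3.7500]

Answer: 5.8125 8.1875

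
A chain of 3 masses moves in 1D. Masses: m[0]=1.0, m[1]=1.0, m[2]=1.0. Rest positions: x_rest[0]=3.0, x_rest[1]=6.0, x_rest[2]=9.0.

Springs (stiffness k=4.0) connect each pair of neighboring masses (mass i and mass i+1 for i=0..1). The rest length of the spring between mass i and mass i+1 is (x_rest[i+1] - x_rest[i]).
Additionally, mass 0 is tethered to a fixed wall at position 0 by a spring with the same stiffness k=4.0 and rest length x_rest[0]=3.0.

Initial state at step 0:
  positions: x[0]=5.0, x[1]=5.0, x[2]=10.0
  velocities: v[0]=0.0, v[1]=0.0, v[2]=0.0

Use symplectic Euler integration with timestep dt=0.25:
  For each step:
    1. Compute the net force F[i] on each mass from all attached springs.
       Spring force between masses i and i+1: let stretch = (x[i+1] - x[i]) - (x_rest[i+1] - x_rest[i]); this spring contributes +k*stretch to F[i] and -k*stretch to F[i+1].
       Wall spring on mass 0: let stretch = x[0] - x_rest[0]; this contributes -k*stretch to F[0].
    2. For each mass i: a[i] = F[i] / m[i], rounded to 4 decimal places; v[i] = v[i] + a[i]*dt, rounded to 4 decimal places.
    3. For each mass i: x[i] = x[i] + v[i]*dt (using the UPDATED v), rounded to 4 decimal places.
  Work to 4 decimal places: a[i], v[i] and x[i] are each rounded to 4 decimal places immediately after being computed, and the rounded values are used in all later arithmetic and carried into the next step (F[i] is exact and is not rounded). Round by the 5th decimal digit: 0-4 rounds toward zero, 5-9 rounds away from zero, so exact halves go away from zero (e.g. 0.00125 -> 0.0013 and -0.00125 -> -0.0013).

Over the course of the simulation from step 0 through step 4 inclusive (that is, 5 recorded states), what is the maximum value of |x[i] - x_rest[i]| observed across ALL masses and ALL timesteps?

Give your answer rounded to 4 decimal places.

Answer: 2.0625

Derivation:
Step 0: x=[5.0000 5.0000 10.0000] v=[0.0000 0.0000 0.0000]
Step 1: x=[3.7500 6.2500 9.5000] v=[-5.0000 5.0000 -2.0000]
Step 2: x=[2.1875 7.6875 8.9375] v=[-6.2500 5.7500 -2.2500]
Step 3: x=[1.4531 8.0625 8.8125] v=[-2.9375 1.5000 -0.5000]
Step 4: x=[2.0078 6.9727 9.2500] v=[2.2188 -4.3594 1.7500]
Max displacement = 2.0625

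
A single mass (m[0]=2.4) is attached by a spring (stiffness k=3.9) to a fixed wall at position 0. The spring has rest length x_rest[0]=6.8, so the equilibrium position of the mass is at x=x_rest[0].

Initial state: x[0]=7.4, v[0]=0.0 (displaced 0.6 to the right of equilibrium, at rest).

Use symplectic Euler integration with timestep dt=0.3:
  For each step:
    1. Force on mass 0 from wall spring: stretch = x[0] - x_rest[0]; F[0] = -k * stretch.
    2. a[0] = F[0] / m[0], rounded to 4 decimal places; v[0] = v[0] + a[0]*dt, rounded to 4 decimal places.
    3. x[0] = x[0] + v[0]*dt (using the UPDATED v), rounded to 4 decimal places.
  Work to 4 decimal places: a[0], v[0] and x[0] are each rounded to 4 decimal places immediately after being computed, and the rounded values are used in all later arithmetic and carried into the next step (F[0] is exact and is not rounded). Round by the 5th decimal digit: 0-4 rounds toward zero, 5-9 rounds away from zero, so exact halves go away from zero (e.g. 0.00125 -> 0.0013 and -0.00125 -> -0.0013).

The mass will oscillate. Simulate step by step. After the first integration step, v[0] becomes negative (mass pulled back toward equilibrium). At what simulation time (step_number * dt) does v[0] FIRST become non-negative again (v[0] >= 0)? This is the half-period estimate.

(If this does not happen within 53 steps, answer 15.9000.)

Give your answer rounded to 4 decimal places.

Answer: 2.7000

Derivation:
Step 0: x=[7.4000] v=[0.0000]
Step 1: x=[7.3123] v=[-0.2925]
Step 2: x=[7.1496] v=[-0.5423]
Step 3: x=[6.9358] v=[-0.7127]
Step 4: x=[6.7021] v=[-0.7789]
Step 5: x=[6.4827] v=[-0.7312]
Step 6: x=[6.3098] v=[-0.5765]
Step 7: x=[6.2086] v=[-0.3375]
Step 8: x=[6.1938] v=[-0.0492]
Step 9: x=[6.2677] v=[0.2463]
First v>=0 after going negative at step 9, time=2.7000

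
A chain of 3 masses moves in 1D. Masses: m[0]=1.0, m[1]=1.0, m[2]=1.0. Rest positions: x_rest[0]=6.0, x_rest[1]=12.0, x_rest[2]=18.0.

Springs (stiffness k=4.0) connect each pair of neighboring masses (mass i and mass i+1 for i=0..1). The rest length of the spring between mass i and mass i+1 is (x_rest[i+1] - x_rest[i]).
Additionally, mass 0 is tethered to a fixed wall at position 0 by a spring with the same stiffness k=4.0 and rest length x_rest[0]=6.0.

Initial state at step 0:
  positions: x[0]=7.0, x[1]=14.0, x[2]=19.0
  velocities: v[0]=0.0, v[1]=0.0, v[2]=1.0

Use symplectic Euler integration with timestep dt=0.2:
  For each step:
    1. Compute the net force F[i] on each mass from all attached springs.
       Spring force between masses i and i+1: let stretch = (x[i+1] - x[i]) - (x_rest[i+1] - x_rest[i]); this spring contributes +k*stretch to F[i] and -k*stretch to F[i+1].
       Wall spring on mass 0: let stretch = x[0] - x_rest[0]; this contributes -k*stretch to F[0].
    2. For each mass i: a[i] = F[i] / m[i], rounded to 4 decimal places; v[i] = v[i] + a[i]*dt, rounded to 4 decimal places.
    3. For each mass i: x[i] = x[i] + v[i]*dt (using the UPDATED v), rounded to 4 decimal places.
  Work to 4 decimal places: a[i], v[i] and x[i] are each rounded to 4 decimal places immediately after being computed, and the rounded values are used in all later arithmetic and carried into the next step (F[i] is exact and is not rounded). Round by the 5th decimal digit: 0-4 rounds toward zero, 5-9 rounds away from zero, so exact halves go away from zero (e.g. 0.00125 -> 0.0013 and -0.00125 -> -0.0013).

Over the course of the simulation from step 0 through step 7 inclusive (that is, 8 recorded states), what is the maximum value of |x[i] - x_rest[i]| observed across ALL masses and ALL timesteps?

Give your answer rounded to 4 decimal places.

Answer: 2.1996

Derivation:
Step 0: x=[7.0000 14.0000 19.0000] v=[0.0000 0.0000 1.0000]
Step 1: x=[7.0000 13.6800 19.3600] v=[0.0000 -1.6000 1.8000]
Step 2: x=[6.9488 13.2000 19.7712] v=[-0.2560 -2.4000 2.0560]
Step 3: x=[6.7860 12.7712 20.0910] v=[-0.8141 -2.1440 1.5990]
Step 4: x=[6.4951 12.5559 20.1996] v=[-1.4547 -1.0763 0.5432]
Step 5: x=[6.1347 12.5939 20.0452] v=[-1.8021 0.1900 -0.7718]
Step 6: x=[5.8262 12.7906 19.6586] v=[-1.5425 0.9837 -1.9328]
Step 7: x=[5.6998 12.9719 19.1332] v=[-0.6319 0.9066 -2.6272]
Max displacement = 2.1996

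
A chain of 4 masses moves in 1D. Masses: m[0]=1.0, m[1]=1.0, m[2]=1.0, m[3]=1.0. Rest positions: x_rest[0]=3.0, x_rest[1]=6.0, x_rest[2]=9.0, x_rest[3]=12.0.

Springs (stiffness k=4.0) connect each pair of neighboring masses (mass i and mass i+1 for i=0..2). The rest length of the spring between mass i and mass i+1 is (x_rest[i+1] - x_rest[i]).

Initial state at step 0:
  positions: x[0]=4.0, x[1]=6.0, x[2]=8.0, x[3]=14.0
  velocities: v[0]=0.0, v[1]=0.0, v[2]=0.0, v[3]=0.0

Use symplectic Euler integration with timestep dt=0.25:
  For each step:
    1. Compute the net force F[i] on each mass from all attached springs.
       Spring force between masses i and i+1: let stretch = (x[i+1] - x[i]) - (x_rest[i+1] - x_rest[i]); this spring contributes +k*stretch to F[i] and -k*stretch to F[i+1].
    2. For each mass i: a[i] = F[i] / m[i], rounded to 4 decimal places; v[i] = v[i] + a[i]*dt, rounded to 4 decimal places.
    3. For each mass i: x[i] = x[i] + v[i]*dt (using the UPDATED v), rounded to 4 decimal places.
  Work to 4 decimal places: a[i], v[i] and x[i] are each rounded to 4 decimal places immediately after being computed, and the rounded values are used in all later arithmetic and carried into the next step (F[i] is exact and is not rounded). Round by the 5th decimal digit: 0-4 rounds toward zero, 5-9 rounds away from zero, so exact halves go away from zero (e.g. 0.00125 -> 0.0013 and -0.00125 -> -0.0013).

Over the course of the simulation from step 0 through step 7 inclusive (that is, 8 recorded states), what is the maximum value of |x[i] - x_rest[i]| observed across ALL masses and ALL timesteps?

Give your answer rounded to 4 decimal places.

Answer: 2.0625

Derivation:
Step 0: x=[4.0000 6.0000 8.0000 14.0000] v=[0.0000 0.0000 0.0000 0.0000]
Step 1: x=[3.7500 6.0000 9.0000 13.2500] v=[-1.0000 0.0000 4.0000 -3.0000]
Step 2: x=[3.3125 6.1875 10.3125 12.1875] v=[-1.7500 0.7500 5.2500 -4.2500]
Step 3: x=[2.8438 6.6875 11.0625 11.4063] v=[-1.8750 2.0000 3.0000 -3.1250]
Step 4: x=[2.5860 7.3203 10.8047 11.2891] v=[-1.0313 2.5313 -1.0312 -0.4688]
Step 5: x=[2.7618 7.6407 9.7969 11.8008] v=[0.7030 1.2814 -4.0312 2.0468]
Step 6: x=[3.4073 7.2804 8.7510 12.5615] v=[2.5819 -1.4413 -4.1835 3.0429]
Step 7: x=[4.2711 6.3195 8.2901 13.1196] v=[3.4550 -3.8438 -1.8436 2.2324]
Max displacement = 2.0625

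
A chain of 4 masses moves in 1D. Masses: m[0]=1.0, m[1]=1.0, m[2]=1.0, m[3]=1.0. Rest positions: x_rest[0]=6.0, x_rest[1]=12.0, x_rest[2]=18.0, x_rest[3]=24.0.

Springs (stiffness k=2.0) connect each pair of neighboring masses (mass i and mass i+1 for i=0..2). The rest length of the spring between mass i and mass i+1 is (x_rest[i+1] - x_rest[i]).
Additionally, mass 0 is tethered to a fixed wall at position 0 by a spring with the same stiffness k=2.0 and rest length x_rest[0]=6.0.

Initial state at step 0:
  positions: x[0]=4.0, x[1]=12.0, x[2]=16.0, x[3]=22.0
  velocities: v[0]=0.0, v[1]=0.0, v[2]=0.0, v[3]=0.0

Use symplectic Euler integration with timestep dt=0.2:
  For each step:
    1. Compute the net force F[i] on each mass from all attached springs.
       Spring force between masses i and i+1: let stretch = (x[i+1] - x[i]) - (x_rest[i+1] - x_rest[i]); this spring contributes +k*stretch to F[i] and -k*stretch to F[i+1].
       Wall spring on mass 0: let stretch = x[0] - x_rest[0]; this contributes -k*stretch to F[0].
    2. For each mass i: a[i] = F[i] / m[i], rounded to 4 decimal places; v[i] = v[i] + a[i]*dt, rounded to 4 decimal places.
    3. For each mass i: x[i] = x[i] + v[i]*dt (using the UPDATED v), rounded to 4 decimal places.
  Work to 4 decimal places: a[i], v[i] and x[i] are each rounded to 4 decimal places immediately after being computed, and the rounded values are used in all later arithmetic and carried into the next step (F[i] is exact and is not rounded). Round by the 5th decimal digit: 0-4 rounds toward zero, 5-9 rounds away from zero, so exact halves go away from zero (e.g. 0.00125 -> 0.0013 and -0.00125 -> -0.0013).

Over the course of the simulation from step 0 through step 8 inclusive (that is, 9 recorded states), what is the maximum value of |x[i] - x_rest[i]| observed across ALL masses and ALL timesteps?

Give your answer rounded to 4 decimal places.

Step 0: x=[4.0000 12.0000 16.0000 22.0000] v=[0.0000 0.0000 0.0000 0.0000]
Step 1: x=[4.3200 11.6800 16.1600 22.0000] v=[1.6000 -1.6000 0.8000 0.0000]
Step 2: x=[4.8832 11.1296 16.4288 22.0128] v=[2.8160 -2.7520 1.3440 0.0640]
Step 3: x=[5.5555 10.5034 16.7204 22.0589] v=[3.3613 -3.1309 1.4579 0.2304]
Step 4: x=[6.1792 9.9787 16.9417 22.1579] v=[3.1183 -2.6233 1.1065 0.4950]
Step 5: x=[6.6125 9.7071 17.0233 22.3196] v=[2.1664 -1.3579 0.4078 0.8085]
Step 6: x=[6.7643 9.7732 16.9433 22.5376] v=[0.7592 0.3307 -0.4002 1.0900]
Step 7: x=[6.6157 10.1722 16.7372 22.7881] v=[-0.7430 1.9952 -1.0305 1.2523]
Step 8: x=[6.2224 10.8119 16.4900 23.0345] v=[-1.9667 3.1986 -1.2361 1.2319]
Max displacement = 2.2929

Answer: 2.2929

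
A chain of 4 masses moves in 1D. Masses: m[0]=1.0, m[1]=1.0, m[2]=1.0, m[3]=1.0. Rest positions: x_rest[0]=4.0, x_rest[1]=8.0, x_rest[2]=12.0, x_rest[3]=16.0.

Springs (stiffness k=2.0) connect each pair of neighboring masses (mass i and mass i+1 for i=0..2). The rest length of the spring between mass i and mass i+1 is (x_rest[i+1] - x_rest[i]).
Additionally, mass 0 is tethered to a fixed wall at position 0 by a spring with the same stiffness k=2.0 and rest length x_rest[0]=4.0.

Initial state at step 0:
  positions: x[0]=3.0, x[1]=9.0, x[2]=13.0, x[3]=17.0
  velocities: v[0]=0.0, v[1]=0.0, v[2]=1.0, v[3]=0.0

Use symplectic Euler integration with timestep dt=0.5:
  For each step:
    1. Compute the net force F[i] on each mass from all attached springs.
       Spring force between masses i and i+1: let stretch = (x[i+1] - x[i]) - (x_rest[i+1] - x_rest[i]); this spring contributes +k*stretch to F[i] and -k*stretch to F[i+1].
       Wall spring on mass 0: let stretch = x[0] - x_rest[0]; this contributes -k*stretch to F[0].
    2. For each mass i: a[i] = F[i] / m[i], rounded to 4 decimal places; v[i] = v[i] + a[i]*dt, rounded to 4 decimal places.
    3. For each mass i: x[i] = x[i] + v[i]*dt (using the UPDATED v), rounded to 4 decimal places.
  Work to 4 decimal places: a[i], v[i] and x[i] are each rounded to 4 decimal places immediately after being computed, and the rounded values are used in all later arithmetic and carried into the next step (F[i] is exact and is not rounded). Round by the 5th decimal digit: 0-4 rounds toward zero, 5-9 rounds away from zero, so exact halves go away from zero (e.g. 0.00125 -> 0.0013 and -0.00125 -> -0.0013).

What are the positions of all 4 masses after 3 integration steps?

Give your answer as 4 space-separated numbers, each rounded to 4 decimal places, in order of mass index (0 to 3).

Answer: 5.0000 9.2500 12.1250 17.3750

Derivation:
Step 0: x=[3.0000 9.0000 13.0000 17.0000] v=[0.0000 0.0000 1.0000 0.0000]
Step 1: x=[4.5000 8.0000 13.5000 17.0000] v=[3.0000 -2.0000 1.0000 0.0000]
Step 2: x=[5.5000 8.0000 13.0000 17.2500] v=[2.0000 0.0000 -1.0000 0.5000]
Step 3: x=[5.0000 9.2500 12.1250 17.3750] v=[-1.0000 2.5000 -1.7500 0.2500]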